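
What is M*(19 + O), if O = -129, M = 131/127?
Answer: -14410/127 ≈ -113.46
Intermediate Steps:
M = 131/127 (M = 131*(1/127) = 131/127 ≈ 1.0315)
M*(19 + O) = 131*(19 - 129)/127 = (131/127)*(-110) = -14410/127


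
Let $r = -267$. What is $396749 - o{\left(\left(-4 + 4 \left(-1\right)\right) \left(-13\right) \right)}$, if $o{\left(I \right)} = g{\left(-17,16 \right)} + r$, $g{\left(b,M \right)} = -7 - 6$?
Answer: $397029$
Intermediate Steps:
$g{\left(b,M \right)} = -13$ ($g{\left(b,M \right)} = -7 - 6 = -13$)
$o{\left(I \right)} = -280$ ($o{\left(I \right)} = -13 - 267 = -280$)
$396749 - o{\left(\left(-4 + 4 \left(-1\right)\right) \left(-13\right) \right)} = 396749 - -280 = 396749 + 280 = 397029$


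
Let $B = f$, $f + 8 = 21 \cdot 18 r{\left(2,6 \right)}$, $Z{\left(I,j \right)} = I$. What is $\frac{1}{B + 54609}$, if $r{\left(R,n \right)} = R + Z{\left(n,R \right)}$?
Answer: $\frac{1}{57625} \approx 1.7354 \cdot 10^{-5}$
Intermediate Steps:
$r{\left(R,n \right)} = R + n$
$f = 3016$ ($f = -8 + 21 \cdot 18 \left(2 + 6\right) = -8 + 378 \cdot 8 = -8 + 3024 = 3016$)
$B = 3016$
$\frac{1}{B + 54609} = \frac{1}{3016 + 54609} = \frac{1}{57625}$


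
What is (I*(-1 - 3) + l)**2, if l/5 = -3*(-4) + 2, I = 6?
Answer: 2116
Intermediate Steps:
l = 70 (l = 5*(-3*(-4) + 2) = 5*(12 + 2) = 5*14 = 70)
(I*(-1 - 3) + l)**2 = (6*(-1 - 3) + 70)**2 = (6*(-4) + 70)**2 = (-24 + 70)**2 = 46**2 = 2116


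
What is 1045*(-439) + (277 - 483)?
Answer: -458961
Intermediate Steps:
1045*(-439) + (277 - 483) = -458755 - 206 = -458961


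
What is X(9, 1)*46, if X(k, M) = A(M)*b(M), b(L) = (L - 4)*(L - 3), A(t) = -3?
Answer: -828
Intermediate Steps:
b(L) = (-4 + L)*(-3 + L)
X(k, M) = -36 - 3*M² + 21*M (X(k, M) = -3*(12 + M² - 7*M) = -36 - 3*M² + 21*M)
X(9, 1)*46 = (-36 - 3*1² + 21*1)*46 = (-36 - 3*1 + 21)*46 = (-36 - 3 + 21)*46 = -18*46 = -828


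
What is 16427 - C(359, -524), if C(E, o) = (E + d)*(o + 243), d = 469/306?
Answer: 36027425/306 ≈ 1.1774e+5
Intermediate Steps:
d = 469/306 (d = 469*(1/306) = 469/306 ≈ 1.5327)
C(E, o) = (243 + o)*(469/306 + E) (C(E, o) = (E + 469/306)*(o + 243) = (469/306 + E)*(243 + o) = (243 + o)*(469/306 + E))
16427 - C(359, -524) = 16427 - (12663/34 + 243*359 + (469/306)*(-524) + 359*(-524)) = 16427 - (12663/34 + 87237 - 122878/153 - 188116) = 16427 - 1*(-31000763/306) = 16427 + 31000763/306 = 36027425/306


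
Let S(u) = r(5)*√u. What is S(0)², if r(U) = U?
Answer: 0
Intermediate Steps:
S(u) = 5*√u
S(0)² = (5*√0)² = (5*0)² = 0² = 0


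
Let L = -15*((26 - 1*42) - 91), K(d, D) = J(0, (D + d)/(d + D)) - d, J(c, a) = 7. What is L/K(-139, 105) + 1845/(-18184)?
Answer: 14457975/1327432 ≈ 10.892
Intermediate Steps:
K(d, D) = 7 - d
L = 1605 (L = -15*((26 - 42) - 91) = -15*(-16 - 91) = -15*(-107) = 1605)
L/K(-139, 105) + 1845/(-18184) = 1605/(7 - 1*(-139)) + 1845/(-18184) = 1605/(7 + 139) + 1845*(-1/18184) = 1605/146 - 1845/18184 = 14457975/1327432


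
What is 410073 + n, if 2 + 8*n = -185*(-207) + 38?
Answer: 3318915/8 ≈ 4.1486e+5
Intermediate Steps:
n = 38331/8 (n = -¼ + (-185*(-207) + 38)/8 = -¼ + (38295 + 38)/8 = -¼ + (⅛)*38333 = -¼ + 38333/8 = 38331/8 ≈ 4791.4)
410073 + n = 410073 + 38331/8 = 3318915/8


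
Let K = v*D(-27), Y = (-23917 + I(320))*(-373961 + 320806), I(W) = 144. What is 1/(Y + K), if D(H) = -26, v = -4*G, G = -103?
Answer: 1/1263643103 ≈ 7.9136e-10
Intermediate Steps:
v = 412 (v = -4*(-103) = 412)
Y = 1263653815 (Y = (-23917 + 144)*(-373961 + 320806) = -23773*(-53155) = 1263653815)
K = -10712 (K = 412*(-26) = -10712)
1/(Y + K) = 1/(1263653815 - 10712) = 1/1263643103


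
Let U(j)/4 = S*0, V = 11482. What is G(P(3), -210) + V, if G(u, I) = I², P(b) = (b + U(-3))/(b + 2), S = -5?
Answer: 55582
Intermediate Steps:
U(j) = 0 (U(j) = 4*(-5*0) = 4*0 = 0)
P(b) = b/(2 + b) (P(b) = (b + 0)/(b + 2) = b/(2 + b))
G(P(3), -210) + V = (-210)² + 11482 = 44100 + 11482 = 55582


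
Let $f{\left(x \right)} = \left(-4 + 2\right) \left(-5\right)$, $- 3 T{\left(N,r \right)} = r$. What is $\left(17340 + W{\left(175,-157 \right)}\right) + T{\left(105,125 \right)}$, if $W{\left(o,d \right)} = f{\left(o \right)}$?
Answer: $\frac{51925}{3} \approx 17308.0$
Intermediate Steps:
$T{\left(N,r \right)} = - \frac{r}{3}$
$f{\left(x \right)} = 10$ ($f{\left(x \right)} = \left(-2\right) \left(-5\right) = 10$)
$W{\left(o,d \right)} = 10$
$\left(17340 + W{\left(175,-157 \right)}\right) + T{\left(105,125 \right)} = \left(17340 + 10\right) - \frac{125}{3} = 17350 - \frac{125}{3} = \frac{51925}{3}$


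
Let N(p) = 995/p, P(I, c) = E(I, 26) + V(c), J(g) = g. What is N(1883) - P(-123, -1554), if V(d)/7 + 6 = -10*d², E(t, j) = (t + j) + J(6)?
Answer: 318310329394/1883 ≈ 1.6904e+8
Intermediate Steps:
E(t, j) = 6 + j + t (E(t, j) = (t + j) + 6 = (j + t) + 6 = 6 + j + t)
V(d) = -42 - 70*d² (V(d) = -42 + 7*(-10*d²) = -42 - 70*d²)
P(I, c) = -10 + I - 70*c² (P(I, c) = (6 + 26 + I) + (-42 - 70*c²) = (32 + I) + (-42 - 70*c²) = -10 + I - 70*c²)
N(1883) - P(-123, -1554) = 995/1883 - (-10 - 123 - 70*(-1554)²) = 995*(1/1883) - (-10 - 123 - 70*2414916) = 995/1883 - (-10 - 123 - 169044120) = 995/1883 - 1*(-169044253) = 995/1883 + 169044253 = 318310329394/1883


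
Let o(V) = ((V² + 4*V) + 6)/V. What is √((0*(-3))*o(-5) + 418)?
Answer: √418 ≈ 20.445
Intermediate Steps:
o(V) = (6 + V² + 4*V)/V
√((0*(-3))*o(-5) + 418) = √((0*(-3))*(4 - 5 + 6/(-5)) + 418) = √(0*(4 - 5 + 6*(-⅕)) + 418) = √(0*(4 - 5 - 6/5) + 418) = √(0*(-11/5) + 418) = √(0 + 418) = √418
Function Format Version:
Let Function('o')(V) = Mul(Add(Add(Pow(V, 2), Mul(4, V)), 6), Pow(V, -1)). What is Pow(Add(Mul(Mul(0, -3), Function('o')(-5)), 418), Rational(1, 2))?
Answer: Pow(418, Rational(1, 2)) ≈ 20.445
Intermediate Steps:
Function('o')(V) = Mul(Pow(V, -1), Add(6, Pow(V, 2), Mul(4, V))) (Function('o')(V) = Mul(Add(6, Pow(V, 2), Mul(4, V)), Pow(V, -1)) = Mul(Pow(V, -1), Add(6, Pow(V, 2), Mul(4, V))))
Pow(Add(Mul(Mul(0, -3), Function('o')(-5)), 418), Rational(1, 2)) = Pow(Add(Mul(Mul(0, -3), Add(4, -5, Mul(6, Pow(-5, -1)))), 418), Rational(1, 2)) = Pow(Add(Mul(0, Add(4, -5, Mul(6, Rational(-1, 5)))), 418), Rational(1, 2)) = Pow(Add(Mul(0, Add(4, -5, Rational(-6, 5))), 418), Rational(1, 2)) = Pow(Add(Mul(0, Rational(-11, 5)), 418), Rational(1, 2)) = Pow(Add(0, 418), Rational(1, 2)) = Pow(418, Rational(1, 2))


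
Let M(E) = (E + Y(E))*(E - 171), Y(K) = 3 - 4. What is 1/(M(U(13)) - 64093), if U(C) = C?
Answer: -1/65989 ≈ -1.5154e-5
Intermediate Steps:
Y(K) = -1
M(E) = (-1 + E)*(-171 + E) (M(E) = (E - 1)*(E - 171) = (-1 + E)*(-171 + E))
1/(M(U(13)) - 64093) = 1/((171 + 13**2 - 172*13) - 64093) = 1/((171 + 169 - 2236) - 64093) = 1/(-1896 - 64093) = 1/(-65989) = -1/65989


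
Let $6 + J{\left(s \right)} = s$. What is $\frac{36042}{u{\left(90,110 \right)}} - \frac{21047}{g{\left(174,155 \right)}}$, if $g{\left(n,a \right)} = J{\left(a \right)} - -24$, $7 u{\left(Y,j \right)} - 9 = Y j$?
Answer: $- \frac{54969287}{571419} \approx -96.198$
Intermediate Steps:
$J{\left(s \right)} = -6 + s$
$u{\left(Y,j \right)} = \frac{9}{7} + \frac{Y j}{7}$
$g{\left(n,a \right)} = 18 + a$ ($g{\left(n,a \right)} = \left(-6 + a\right) - -24 = \left(-6 + a\right) + 24 = 18 + a$)
$\frac{36042}{u{\left(90,110 \right)}} - \frac{21047}{g{\left(174,155 \right)}} = \frac{36042}{\frac{9}{7} + \frac{1}{7} \cdot 90 \cdot 110} - \frac{21047}{18 + 155} = \frac{36042}{\frac{9}{7} + \frac{9900}{7}} - \frac{21047}{173} = \frac{36042}{\frac{9909}{7}} - \frac{21047}{173} = 36042 \cdot \frac{7}{9909} - \frac{21047}{173} = \frac{84098}{3303} - \frac{21047}{173} = - \frac{54969287}{571419}$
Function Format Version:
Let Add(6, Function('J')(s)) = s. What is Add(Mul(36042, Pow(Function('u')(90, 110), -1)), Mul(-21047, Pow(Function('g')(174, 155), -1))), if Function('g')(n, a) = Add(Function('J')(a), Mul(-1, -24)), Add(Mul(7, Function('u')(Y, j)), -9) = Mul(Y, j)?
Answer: Rational(-54969287, 571419) ≈ -96.198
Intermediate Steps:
Function('J')(s) = Add(-6, s)
Function('u')(Y, j) = Add(Rational(9, 7), Mul(Rational(1, 7), Y, j)) (Function('u')(Y, j) = Add(Rational(9, 7), Mul(Rational(1, 7), Mul(Y, j))) = Add(Rational(9, 7), Mul(Rational(1, 7), Y, j)))
Function('g')(n, a) = Add(18, a) (Function('g')(n, a) = Add(Add(-6, a), Mul(-1, -24)) = Add(Add(-6, a), 24) = Add(18, a))
Add(Mul(36042, Pow(Function('u')(90, 110), -1)), Mul(-21047, Pow(Function('g')(174, 155), -1))) = Add(Mul(36042, Pow(Add(Rational(9, 7), Mul(Rational(1, 7), 90, 110)), -1)), Mul(-21047, Pow(Add(18, 155), -1))) = Add(Mul(36042, Pow(Add(Rational(9, 7), Rational(9900, 7)), -1)), Mul(-21047, Pow(173, -1))) = Add(Mul(36042, Pow(Rational(9909, 7), -1)), Mul(-21047, Rational(1, 173))) = Add(Mul(36042, Rational(7, 9909)), Rational(-21047, 173)) = Add(Rational(84098, 3303), Rational(-21047, 173)) = Rational(-54969287, 571419)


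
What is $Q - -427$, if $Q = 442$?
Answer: $869$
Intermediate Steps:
$Q - -427 = 442 - -427 = 442 + 427 = 869$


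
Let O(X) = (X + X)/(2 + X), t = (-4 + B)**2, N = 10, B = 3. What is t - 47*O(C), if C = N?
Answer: -232/3 ≈ -77.333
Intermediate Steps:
C = 10
t = 1 (t = (-4 + 3)**2 = (-1)**2 = 1)
O(X) = 2*X/(2 + X) (O(X) = (2*X)/(2 + X) = 2*X/(2 + X))
t - 47*O(C) = 1 - 94*10/(2 + 10) = 1 - 94*10/12 = 1 - 47*5/3 = 1 - 235/3 = -232/3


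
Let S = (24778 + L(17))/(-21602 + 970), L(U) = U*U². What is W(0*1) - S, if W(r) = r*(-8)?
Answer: 29691/20632 ≈ 1.4391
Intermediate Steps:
W(r) = -8*r
L(U) = U³
S = -29691/20632 (S = (24778 + 17³)/(-21602 + 970) = (24778 + 4913)/(-20632) = 29691*(-1/20632) = -29691/20632 ≈ -1.4391)
W(0*1) - S = -0 - 1*(-29691/20632) = -8*0 + 29691/20632 = 0 + 29691/20632 = 29691/20632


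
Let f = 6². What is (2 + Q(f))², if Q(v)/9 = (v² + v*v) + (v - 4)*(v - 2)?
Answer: 1097066884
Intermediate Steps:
f = 36
Q(v) = 18*v² + 9*(-4 + v)*(-2 + v) (Q(v) = 9*((v² + v*v) + (v - 4)*(v - 2)) = 9*((v² + v²) + (-4 + v)*(-2 + v)) = 9*(2*v² + (-4 + v)*(-2 + v)) = 18*v² + 9*(-4 + v)*(-2 + v))
(2 + Q(f))² = (2 + (72 - 54*36 + 27*36²))² = (2 + (72 - 1944 + 27*1296))² = (2 + (72 - 1944 + 34992))² = (2 + 33120)² = 33122² = 1097066884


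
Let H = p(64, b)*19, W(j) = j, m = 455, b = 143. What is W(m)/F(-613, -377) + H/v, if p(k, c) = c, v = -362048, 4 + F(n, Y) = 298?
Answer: 11709503/7603008 ≈ 1.5401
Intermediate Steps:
F(n, Y) = 294 (F(n, Y) = -4 + 298 = 294)
H = 2717 (H = 143*19 = 2717)
W(m)/F(-613, -377) + H/v = 455/294 + 2717/(-362048) = 455*(1/294) + 2717*(-1/362048) = 65/42 - 2717/362048 = 11709503/7603008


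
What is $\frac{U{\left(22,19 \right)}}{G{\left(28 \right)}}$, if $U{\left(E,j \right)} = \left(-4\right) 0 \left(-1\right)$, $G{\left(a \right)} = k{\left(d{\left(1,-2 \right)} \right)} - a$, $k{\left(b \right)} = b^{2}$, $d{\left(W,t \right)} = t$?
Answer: $0$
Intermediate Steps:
$G{\left(a \right)} = 4 - a$ ($G{\left(a \right)} = \left(-2\right)^{2} - a = 4 - a$)
$U{\left(E,j \right)} = 0$ ($U{\left(E,j \right)} = 0 \left(-1\right) = 0$)
$\frac{U{\left(22,19 \right)}}{G{\left(28 \right)}} = \frac{0}{4 - 28} = \frac{0}{-24} = 0 \left(- \frac{1}{24}\right) = 0$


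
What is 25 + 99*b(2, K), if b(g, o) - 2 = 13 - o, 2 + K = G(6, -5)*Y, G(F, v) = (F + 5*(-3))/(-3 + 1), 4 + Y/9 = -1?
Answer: 43511/2 ≈ 21756.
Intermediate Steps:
Y = -45 (Y = -36 + 9*(-1) = -36 - 9 = -45)
G(F, v) = 15/2 - F/2 (G(F, v) = (F - 15)/(-2) = (-15 + F)*(-½) = 15/2 - F/2)
K = -409/2 (K = -2 + (15/2 - ½*6)*(-45) = -2 + (15/2 - 3)*(-45) = -2 + (9/2)*(-45) = -2 - 405/2 = -409/2 ≈ -204.50)
b(g, o) = 15 - o (b(g, o) = 2 + (13 - o) = 15 - o)
25 + 99*b(2, K) = 25 + 99*(15 - 1*(-409/2)) = 25 + 99*(15 + 409/2) = 25 + 99*(439/2) = 25 + 43461/2 = 43511/2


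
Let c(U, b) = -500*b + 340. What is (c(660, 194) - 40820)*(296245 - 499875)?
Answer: 27995052400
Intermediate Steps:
c(U, b) = 340 - 500*b
(c(660, 194) - 40820)*(296245 - 499875) = ((340 - 500*194) - 40820)*(296245 - 499875) = ((340 - 97000) - 40820)*(-203630) = (-96660 - 40820)*(-203630) = -137480*(-203630) = 27995052400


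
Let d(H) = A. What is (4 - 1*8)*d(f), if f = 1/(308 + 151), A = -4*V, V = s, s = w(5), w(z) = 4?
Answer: 64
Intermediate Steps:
s = 4
V = 4
A = -16 (A = -4*4 = -16)
f = 1/459 ≈ 0.0021787
d(H) = -16
(4 - 1*8)*d(f) = (4 - 1*8)*(-16) = (4 - 8)*(-16) = -4*(-16) = 64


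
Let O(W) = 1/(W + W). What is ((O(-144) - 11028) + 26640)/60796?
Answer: 4496255/17509248 ≈ 0.25679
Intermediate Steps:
O(W) = 1/(2*W)
((O(-144) - 11028) + 26640)/60796 = (((½)/(-144) - 11028) + 26640)/60796 = (((½)*(-1/144) - 11028) + 26640)*(1/60796) = ((-1/288 - 11028) + 26640)*(1/60796) = (-3176065/288 + 26640)*(1/60796) = (4496255/288)*(1/60796) = 4496255/17509248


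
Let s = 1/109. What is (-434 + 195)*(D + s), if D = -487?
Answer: 12686598/109 ≈ 1.1639e+5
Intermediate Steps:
s = 1/109 ≈ 0.0091743
(-434 + 195)*(D + s) = (-434 + 195)*(-487 + 1/109) = -239*(-53082/109) = 12686598/109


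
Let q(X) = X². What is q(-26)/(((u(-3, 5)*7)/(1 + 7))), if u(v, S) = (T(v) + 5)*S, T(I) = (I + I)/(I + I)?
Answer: 2704/105 ≈ 25.752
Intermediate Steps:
T(I) = 1 (T(I) = (2*I)/((2*I)) = (2*I)*(1/(2*I)) = 1)
u(v, S) = 6*S (u(v, S) = (1 + 5)*S = 6*S)
q(-26)/(((u(-3, 5)*7)/(1 + 7))) = (-26)²/((((6*5)*7)/(1 + 7))) = 676/(((30*7)/8)) = 676/((210*(⅛))) = 676/(105/4) = 676*(4/105) = 2704/105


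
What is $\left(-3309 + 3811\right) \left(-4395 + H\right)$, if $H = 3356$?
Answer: $-521578$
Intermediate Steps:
$\left(-3309 + 3811\right) \left(-4395 + H\right) = \left(-3309 + 3811\right) \left(-4395 + 3356\right) = 502 \left(-1039\right) = -521578$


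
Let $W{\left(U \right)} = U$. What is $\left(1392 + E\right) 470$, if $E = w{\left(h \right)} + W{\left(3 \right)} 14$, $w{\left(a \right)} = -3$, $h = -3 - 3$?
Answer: $672570$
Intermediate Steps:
$h = -6$
$E = 39$ ($E = -3 + 3 \cdot 14 = -3 + 42 = 39$)
$\left(1392 + E\right) 470 = \left(1392 + 39\right) 470 = 1431 \cdot 470 = 672570$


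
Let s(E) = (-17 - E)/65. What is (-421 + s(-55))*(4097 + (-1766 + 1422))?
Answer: -102558231/65 ≈ -1.5778e+6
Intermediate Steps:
s(E) = -17/65 - E/65 (s(E) = (-17 - E)*(1/65) = -17/65 - E/65)
(-421 + s(-55))*(4097 + (-1766 + 1422)) = (-421 + (-17/65 - 1/65*(-55)))*(4097 + (-1766 + 1422)) = (-421 + (-17/65 + 11/13))*(4097 - 344) = (-421 + 38/65)*3753 = -27327/65*3753 = -102558231/65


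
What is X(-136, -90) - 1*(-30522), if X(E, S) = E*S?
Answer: 42762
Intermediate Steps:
X(-136, -90) - 1*(-30522) = -136*(-90) - 1*(-30522) = 12240 + 30522 = 42762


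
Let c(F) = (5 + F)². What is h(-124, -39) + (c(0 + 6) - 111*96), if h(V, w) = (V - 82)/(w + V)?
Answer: -1716999/163 ≈ -10534.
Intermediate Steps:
h(V, w) = (-82 + V)/(V + w)
h(-124, -39) + (c(0 + 6) - 111*96) = (-82 - 124)/(-124 - 39) + ((5 + (0 + 6))² - 111*96) = -206/(-163) + ((5 + 6)² - 10656) = -1/163*(-206) + (11² - 10656) = 206/163 + (121 - 10656) = 206/163 - 10535 = -1716999/163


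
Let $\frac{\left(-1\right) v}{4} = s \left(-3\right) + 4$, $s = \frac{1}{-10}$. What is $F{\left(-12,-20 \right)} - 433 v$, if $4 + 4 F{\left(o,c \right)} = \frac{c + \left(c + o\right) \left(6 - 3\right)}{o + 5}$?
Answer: $\frac{260776}{35} \approx 7450.7$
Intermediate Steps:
$s = - \frac{1}{10} \approx -0.1$
$F{\left(o,c \right)} = -1 + \frac{3 o + 4 c}{4 \left(5 + o\right)}$ ($F{\left(o,c \right)} = -1 + \frac{\left(c + \left(c + o\right) \left(6 - 3\right)\right) \frac{1}{o + 5}}{4} = -1 + \frac{\left(c + \left(c + o\right) 3\right) \frac{1}{5 + o}}{4} = -1 + \frac{\left(c + \left(3 c + 3 o\right)\right) \frac{1}{5 + o}}{4} = -1 + \frac{\left(3 o + 4 c\right) \frac{1}{5 + o}}{4} = -1 + \frac{\frac{1}{5 + o} \left(3 o + 4 c\right)}{4} = -1 + \frac{3 o + 4 c}{4 \left(5 + o\right)}$)
$v = - \frac{86}{5}$ ($v = - 4 \left(\left(- \frac{1}{10}\right) \left(-3\right) + 4\right) = - 4 \left(\frac{3}{10} + 4\right) = \left(-4\right) \frac{43}{10} = - \frac{86}{5} \approx -17.2$)
$F{\left(-12,-20 \right)} - 433 v = \frac{-5 - 20 - -3}{5 - 12} - - \frac{37238}{5} = \frac{-5 - 20 + 3}{-7} + \frac{37238}{5} = \left(- \frac{1}{7}\right) \left(-22\right) + \frac{37238}{5} = \frac{22}{7} + \frac{37238}{5} = \frac{260776}{35}$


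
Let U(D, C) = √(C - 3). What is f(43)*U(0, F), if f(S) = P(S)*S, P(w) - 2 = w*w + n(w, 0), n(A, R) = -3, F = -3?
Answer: 79464*I*√6 ≈ 1.9465e+5*I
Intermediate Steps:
U(D, C) = √(-3 + C)
P(w) = -1 + w² (P(w) = 2 + (w*w - 3) = 2 + (w² - 3) = 2 + (-3 + w²) = -1 + w²)
f(S) = S*(-1 + S²) (f(S) = (-1 + S²)*S = S*(-1 + S²))
f(43)*U(0, F) = (43³ - 1*43)*√(-3 - 3) = (79507 - 43)*√(-6) = 79464*(I*√6) = 79464*I*√6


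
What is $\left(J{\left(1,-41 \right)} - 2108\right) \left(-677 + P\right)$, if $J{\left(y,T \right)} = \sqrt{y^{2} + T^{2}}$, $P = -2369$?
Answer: $6420968 - 88334 \sqrt{2} \approx 6.296 \cdot 10^{6}$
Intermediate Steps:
$J{\left(y,T \right)} = \sqrt{T^{2} + y^{2}}$
$\left(J{\left(1,-41 \right)} - 2108\right) \left(-677 + P\right) = \left(\sqrt{\left(-41\right)^{2} + 1^{2}} - 2108\right) \left(-677 - 2369\right) = \left(\sqrt{1681 + 1} - 2108\right) \left(-3046\right) = \left(\sqrt{1682} - 2108\right) \left(-3046\right) = \left(29 \sqrt{2} - 2108\right) \left(-3046\right) = \left(-2108 + 29 \sqrt{2}\right) \left(-3046\right) = 6420968 - 88334 \sqrt{2}$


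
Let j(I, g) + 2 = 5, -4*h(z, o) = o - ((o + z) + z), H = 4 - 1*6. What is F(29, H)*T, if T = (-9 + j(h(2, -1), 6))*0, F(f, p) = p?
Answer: 0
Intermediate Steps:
H = -2 (H = 4 - 6 = -2)
h(z, o) = z/2 (h(z, o) = -(o - ((o + z) + z))/4 = -(o - (o + 2*z))/4 = -(o + (-o - 2*z))/4 = -(-1)*z/2 = z/2)
j(I, g) = 3 (j(I, g) = -2 + 5 = 3)
T = 0 (T = (-9 + 3)*0 = -6*0 = 0)
F(29, H)*T = -2*0 = 0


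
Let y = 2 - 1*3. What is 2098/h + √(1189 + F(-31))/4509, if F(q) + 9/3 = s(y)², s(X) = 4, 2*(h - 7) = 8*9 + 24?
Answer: 2098/55 + √1202/4509 ≈ 38.153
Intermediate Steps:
y = -1 (y = 2 - 3 = -1)
h = 55 (h = 7 + (8*9 + 24)/2 = 7 + (72 + 24)/2 = 7 + (½)*96 = 7 + 48 = 55)
F(q) = 13 (F(q) = -3 + 4² = -3 + 16 = 13)
2098/h + √(1189 + F(-31))/4509 = 2098/55 + √(1189 + 13)/4509 = 2098*(1/55) + √1202*(1/4509) = 2098/55 + √1202/4509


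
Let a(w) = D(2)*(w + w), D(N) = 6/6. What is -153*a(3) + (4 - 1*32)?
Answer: -946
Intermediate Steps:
D(N) = 1 (D(N) = 6*(1/6) = 1)
a(w) = 2*w (a(w) = 1*(w + w) = 1*(2*w) = 2*w)
-153*a(3) + (4 - 1*32) = -306*3 + (4 - 1*32) = -153*6 + (4 - 32) = -918 - 28 = -946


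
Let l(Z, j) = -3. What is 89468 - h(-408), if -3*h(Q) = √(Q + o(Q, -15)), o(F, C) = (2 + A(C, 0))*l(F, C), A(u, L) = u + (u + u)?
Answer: 89468 + I*√31 ≈ 89468.0 + 5.5678*I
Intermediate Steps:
A(u, L) = 3*u (A(u, L) = u + 2*u = 3*u)
o(F, C) = -6 - 9*C (o(F, C) = (2 + 3*C)*(-3) = -6 - 9*C)
h(Q) = -√(129 + Q)/3 (h(Q) = -√(Q + (-6 - 9*(-15)))/3 = -√(Q + (-6 + 135))/3 = -√(Q + 129)/3 = -√(129 + Q)/3)
89468 - h(-408) = 89468 - (-1)*√(129 - 408)/3 = 89468 - (-1)*√(-279)/3 = 89468 - (-1)*3*I*√31/3 = 89468 - (-1)*I*√31 = 89468 + I*√31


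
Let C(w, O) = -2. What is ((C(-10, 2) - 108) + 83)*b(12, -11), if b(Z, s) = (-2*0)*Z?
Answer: 0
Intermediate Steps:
b(Z, s) = 0 (b(Z, s) = 0*Z = 0)
((C(-10, 2) - 108) + 83)*b(12, -11) = ((-2 - 108) + 83)*0 = (-110 + 83)*0 = -27*0 = 0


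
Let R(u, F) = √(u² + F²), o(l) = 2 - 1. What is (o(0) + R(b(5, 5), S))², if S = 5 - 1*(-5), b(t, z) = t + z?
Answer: 201 + 20*√2 ≈ 229.28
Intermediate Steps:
o(l) = 1
S = 10 (S = 5 + 5 = 10)
R(u, F) = √(F² + u²)
(o(0) + R(b(5, 5), S))² = (1 + √(10² + (5 + 5)²))² = (1 + √(100 + 10²))² = (1 + √(100 + 100))² = (1 + √200)² = (1 + 10*√2)²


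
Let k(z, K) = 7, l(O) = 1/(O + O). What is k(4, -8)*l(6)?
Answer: 7/12 ≈ 0.58333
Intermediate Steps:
l(O) = 1/(2*O)
k(4, -8)*l(6) = 7*((½)/6) = 7*((½)*(⅙)) = 7*(1/12) = 7/12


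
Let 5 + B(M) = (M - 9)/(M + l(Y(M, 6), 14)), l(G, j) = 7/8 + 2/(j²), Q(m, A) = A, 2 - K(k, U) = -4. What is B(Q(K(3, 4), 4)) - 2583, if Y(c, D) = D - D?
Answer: -991596/383 ≈ -2589.0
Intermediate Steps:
K(k, U) = 6 (K(k, U) = 2 - 1*(-4) = 2 + 4 = 6)
Y(c, D) = 0
l(G, j) = 7/8 + 2/j² (l(G, j) = 7*(⅛) + 2/j² = 7/8 + 2/j²)
B(M) = -5 + (-9 + M)/(347/392 + M) (B(M) = -5 + (M - 9)/(M + (7/8 + 2/14²)) = -5 + (-9 + M)/(M + (7/8 + 2*(1/196))) = -5 + (-9 + M)/(M + (7/8 + 1/98)) = -5 + (-9 + M)/(M + 347/392) = -5 + (-9 + M)/(347/392 + M))
B(Q(K(3, 4), 4)) - 2583 = (-5263 - 1568*4)/(347 + 392*4) - 2583 = (-5263 - 6272)/(347 + 1568) - 2583 = -11535/1915 - 2583 = (1/1915)*(-11535) - 2583 = -2307/383 - 2583 = -991596/383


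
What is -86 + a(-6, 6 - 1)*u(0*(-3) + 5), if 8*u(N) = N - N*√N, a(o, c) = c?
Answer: -663/8 - 25*√5/8 ≈ -89.863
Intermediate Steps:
u(N) = -N^(3/2)/8 + N/8 (u(N) = (N - N*√N)/8 = (N - N^(3/2))/8 = -N^(3/2)/8 + N/8)
-86 + a(-6, 6 - 1)*u(0*(-3) + 5) = -86 + (6 - 1)*(-(0*(-3) + 5)^(3/2)/8 + (0*(-3) + 5)/8) = -86 + 5*(-(0 + 5)^(3/2)/8 + (0 + 5)/8) = -86 + 5*(-5*√5/8 + (⅛)*5) = -86 + 5*(-5*√5/8 + 5/8) = -86 + 5*(5/8 - 5*√5/8) = -86 + (25/8 - 25*√5/8) = -663/8 - 25*√5/8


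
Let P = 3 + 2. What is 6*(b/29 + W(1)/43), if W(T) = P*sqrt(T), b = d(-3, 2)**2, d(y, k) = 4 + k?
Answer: 10158/1247 ≈ 8.1460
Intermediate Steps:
P = 5
b = 36 (b = (4 + 2)**2 = 6**2 = 36)
W(T) = 5*sqrt(T)
6*(b/29 + W(1)/43) = 6*(36/29 + (5*sqrt(1))/43) = 6*(36*(1/29) + (5*1)*(1/43)) = 6*(36/29 + 5*(1/43)) = 6*(36/29 + 5/43) = 6*(1693/1247) = 10158/1247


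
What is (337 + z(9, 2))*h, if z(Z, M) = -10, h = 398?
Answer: 130146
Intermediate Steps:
(337 + z(9, 2))*h = (337 - 10)*398 = 327*398 = 130146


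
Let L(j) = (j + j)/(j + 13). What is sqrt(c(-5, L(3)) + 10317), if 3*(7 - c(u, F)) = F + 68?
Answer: sqrt(1483374)/12 ≈ 101.49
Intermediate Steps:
L(j) = 2*j/(13 + j) (L(j) = (2*j)/(13 + j) = 2*j/(13 + j))
c(u, F) = -47/3 - F/3 (c(u, F) = 7 - (F + 68)/3 = 7 - (68 + F)/3 = 7 + (-68/3 - F/3) = -47/3 - F/3)
sqrt(c(-5, L(3)) + 10317) = sqrt((-47/3 - 2*3/(3*(13 + 3))) + 10317) = sqrt((-47/3 - 2*3/(3*16)) + 10317) = sqrt((-47/3 - 1/3*3/8) + 10317) = sqrt((-47/3 - 1/8) + 10317) = sqrt(-379/24 + 10317) = sqrt(247229/24) = sqrt(1483374)/12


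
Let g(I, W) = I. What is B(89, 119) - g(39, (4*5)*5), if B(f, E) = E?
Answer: 80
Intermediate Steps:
B(89, 119) - g(39, (4*5)*5) = 119 - 1*39 = 119 - 39 = 80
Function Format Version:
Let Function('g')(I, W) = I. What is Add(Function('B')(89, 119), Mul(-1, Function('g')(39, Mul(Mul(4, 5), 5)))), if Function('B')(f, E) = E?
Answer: 80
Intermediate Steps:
Add(Function('B')(89, 119), Mul(-1, Function('g')(39, Mul(Mul(4, 5), 5)))) = Add(119, Mul(-1, 39)) = Add(119, -39) = 80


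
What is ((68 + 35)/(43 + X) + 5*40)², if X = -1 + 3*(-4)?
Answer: 37246609/900 ≈ 41385.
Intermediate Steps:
X = -13 (X = -1 - 12 = -13)
((68 + 35)/(43 + X) + 5*40)² = ((68 + 35)/(43 - 13) + 5*40)² = (103/30 + 200)² = (6103/30)² = 37246609/900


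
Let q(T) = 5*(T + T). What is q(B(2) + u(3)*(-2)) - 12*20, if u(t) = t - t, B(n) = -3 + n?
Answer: -250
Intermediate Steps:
u(t) = 0
q(T) = 10*T (q(T) = 5*(2*T) = 10*T)
q(B(2) + u(3)*(-2)) - 12*20 = 10*((-3 + 2) + 0*(-2)) - 12*20 = 10*(-1 + 0) - 240 = 10*(-1) - 240 = -10 - 240 = -250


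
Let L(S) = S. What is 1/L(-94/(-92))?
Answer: 46/47 ≈ 0.97872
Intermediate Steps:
1/L(-94/(-92)) = 1/(-94/(-92)) = 1/(-94*(-1/92)) = 1/(47/46) = 46/47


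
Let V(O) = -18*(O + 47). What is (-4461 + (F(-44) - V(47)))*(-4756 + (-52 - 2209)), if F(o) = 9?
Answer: 19366920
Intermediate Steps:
V(O) = -846 - 18*O (V(O) = -18*(47 + O) = -846 - 18*O)
(-4461 + (F(-44) - V(47)))*(-4756 + (-52 - 2209)) = (-4461 + (9 - (-846 - 18*47)))*(-4756 + (-52 - 2209)) = (-4461 + (9 - (-846 - 846)))*(-4756 - 2261) = (-4461 + (9 - 1*(-1692)))*(-7017) = (-4461 + (9 + 1692))*(-7017) = (-4461 + 1701)*(-7017) = -2760*(-7017) = 19366920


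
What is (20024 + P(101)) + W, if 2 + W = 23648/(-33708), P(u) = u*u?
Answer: 254683309/8427 ≈ 30222.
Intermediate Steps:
P(u) = u**2
W = -22766/8427 (W = -2 + 23648/(-33708) = -2 + 23648*(-1/33708) = -2 - 5912/8427 = -22766/8427 ≈ -2.7016)
(20024 + P(101)) + W = (20024 + 101**2) - 22766/8427 = (20024 + 10201) - 22766/8427 = 30225 - 22766/8427 = 254683309/8427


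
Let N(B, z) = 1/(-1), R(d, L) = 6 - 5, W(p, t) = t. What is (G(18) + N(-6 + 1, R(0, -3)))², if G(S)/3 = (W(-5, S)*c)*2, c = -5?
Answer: 292681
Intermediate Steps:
R(d, L) = 1
N(B, z) = -1
G(S) = -30*S (G(S) = 3*((S*(-5))*2) = 3*(-5*S*2) = 3*(-10*S) = -30*S)
(G(18) + N(-6 + 1, R(0, -3)))² = (-30*18 - 1)² = (-540 - 1)² = (-541)² = 292681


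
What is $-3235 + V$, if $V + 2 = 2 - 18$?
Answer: $-3253$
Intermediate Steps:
$V = -18$ ($V = -2 + \left(2 - 18\right) = -2 - 16 = -18$)
$-3235 + V = -3235 - 18 = -3253$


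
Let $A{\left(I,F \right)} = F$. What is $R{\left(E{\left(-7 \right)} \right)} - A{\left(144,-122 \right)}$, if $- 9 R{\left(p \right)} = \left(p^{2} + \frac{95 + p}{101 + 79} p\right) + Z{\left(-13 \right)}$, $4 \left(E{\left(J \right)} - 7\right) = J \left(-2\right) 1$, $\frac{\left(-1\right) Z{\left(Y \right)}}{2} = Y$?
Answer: $\frac{229343}{2160} \approx 106.18$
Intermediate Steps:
$Z{\left(Y \right)} = - 2 Y$
$E{\left(J \right)} = 7 - \frac{J}{2}$ ($E{\left(J \right)} = 7 + \frac{J \left(-2\right) 1}{4} = 7 + \frac{- 2 J 1}{4} = 7 + \frac{\left(-2\right) J}{4} = 7 - \frac{J}{2}$)
$R{\left(p \right)} = - \frac{26}{9} - \frac{p^{2}}{9} - \frac{p \left(\frac{19}{36} + \frac{p}{180}\right)}{9}$ ($R{\left(p \right)} = - \frac{\left(p^{2} + \frac{95 + p}{101 + 79} p\right) - -26}{9} = - \frac{\left(p^{2} + \frac{95 + p}{180} p\right) + 26}{9} = - \frac{\left(p^{2} + \left(95 + p\right) \frac{1}{180} p\right) + 26}{9} = - \frac{\left(p^{2} + \left(\frac{19}{36} + \frac{p}{180}\right) p\right) + 26}{9} = - \frac{\left(p^{2} + p \left(\frac{19}{36} + \frac{p}{180}\right)\right) + 26}{9} = - \frac{26 + p^{2} + p \left(\frac{19}{36} + \frac{p}{180}\right)}{9} = - \frac{26}{9} - \frac{p^{2}}{9} - \frac{p \left(\frac{19}{36} + \frac{p}{180}\right)}{9}$)
$R{\left(E{\left(-7 \right)} \right)} - A{\left(144,-122 \right)} = \left(- \frac{26}{9} - \frac{181 \left(7 - - \frac{7}{2}\right)^{2}}{1620} - \frac{19 \left(7 - - \frac{7}{2}\right)}{324}\right) - -122 = \left(- \frac{26}{9} - \frac{181 \left(7 + \frac{7}{2}\right)^{2}}{1620} - \frac{19 \left(7 + \frac{7}{2}\right)}{324}\right) + 122 = \left(- \frac{26}{9} - \frac{181 \left(\frac{21}{2}\right)^{2}}{1620} - \frac{133}{216}\right) + 122 = \left(- \frac{26}{9} - \frac{8869}{720} - \frac{133}{216}\right) + 122 = - \frac{34177}{2160} + 122 = \frac{229343}{2160}$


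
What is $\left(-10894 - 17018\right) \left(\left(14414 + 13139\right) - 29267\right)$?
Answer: $47841168$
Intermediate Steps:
$\left(-10894 - 17018\right) \left(\left(14414 + 13139\right) - 29267\right) = - 27912 \left(27553 - 29267\right) = \left(-27912\right) \left(-1714\right) = 47841168$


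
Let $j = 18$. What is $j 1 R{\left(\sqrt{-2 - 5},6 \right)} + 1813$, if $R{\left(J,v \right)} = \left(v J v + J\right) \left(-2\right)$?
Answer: $1813 - 1332 i \sqrt{7} \approx 1813.0 - 3524.1 i$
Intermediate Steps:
$R{\left(J,v \right)} = - 2 J - 2 J v^{2}$ ($R{\left(J,v \right)} = \left(J v v + J\right) \left(-2\right) = \left(J v^{2} + J\right) \left(-2\right) = \left(J + J v^{2}\right) \left(-2\right) = - 2 J - 2 J v^{2}$)
$j 1 R{\left(\sqrt{-2 - 5},6 \right)} + 1813 = 18 \cdot 1 \left(- 2 \sqrt{-2 - 5} \left(1 + 6^{2}\right)\right) + 1813 = 18 \left(- 2 \sqrt{-7} \left(1 + 36\right)\right) + 1813 = 18 \left(\left(-2\right) i \sqrt{7} \cdot 37\right) + 1813 = 18 \left(- 74 i \sqrt{7}\right) + 1813 = - 1332 i \sqrt{7} + 1813 = 1813 - 1332 i \sqrt{7}$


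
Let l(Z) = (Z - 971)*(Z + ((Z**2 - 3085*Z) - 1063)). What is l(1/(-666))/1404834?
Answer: 303584679077021/414999618102864 ≈ 0.73153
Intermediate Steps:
l(Z) = (-971 + Z)*(-1063 + Z**2 - 3084*Z) (l(Z) = (-971 + Z)*(Z + (-1063 + Z**2 - 3085*Z)) = (-971 + Z)*(-1063 + Z**2 - 3084*Z))
l(1/(-666))/1404834 = (1032173 + (1/(-666))**3 - 4055*(1/(-666))**2 + 2993501/(-666))/1404834 = (1032173 + (-1/666)**3 - 4055*(-1/666)**2 + 2993501*(-1/666))*(1/1404834) = (1032173 - 1/295408296 - 4055*1/443556 - 2993501/666)*(1/1404834) = (1032173 - 1/295408296 - 4055/443556 - 2993501/666)*(1/1404834) = (303584679077021/295408296)*(1/1404834) = 303584679077021/414999618102864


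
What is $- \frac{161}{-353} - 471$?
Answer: $- \frac{166102}{353} \approx -470.54$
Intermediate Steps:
$- \frac{161}{-353} - 471 = \left(-161\right) \left(- \frac{1}{353}\right) - 471 = \frac{161}{353} - 471 = - \frac{166102}{353}$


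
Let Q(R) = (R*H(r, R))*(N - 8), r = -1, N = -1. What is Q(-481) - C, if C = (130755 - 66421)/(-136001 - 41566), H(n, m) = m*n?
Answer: 369738772517/177567 ≈ 2.0823e+6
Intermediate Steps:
C = -64334/177567 (C = 64334/(-177567) = 64334*(-1/177567) = -64334/177567 ≈ -0.36231)
Q(R) = 9*R² (Q(R) = (R*(R*(-1)))*(-1 - 8) = (R*(-R))*(-9) = -R²*(-9) = 9*R²)
Q(-481) - C = 9*(-481)² - 1*(-64334/177567) = 9*231361 + 64334/177567 = 2082249 + 64334/177567 = 369738772517/177567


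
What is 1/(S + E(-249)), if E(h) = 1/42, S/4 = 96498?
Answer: 42/16211665 ≈ 2.5907e-6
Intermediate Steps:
S = 385992 (S = 4*96498 = 385992)
E(h) = 1/42
1/(S + E(-249)) = 1/(385992 + 1/42) = 1/(16211665/42) = 42/16211665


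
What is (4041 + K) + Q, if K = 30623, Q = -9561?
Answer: 25103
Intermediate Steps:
(4041 + K) + Q = (4041 + 30623) - 9561 = 34664 - 9561 = 25103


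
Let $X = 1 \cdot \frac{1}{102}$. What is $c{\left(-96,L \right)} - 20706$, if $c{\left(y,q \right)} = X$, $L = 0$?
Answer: $- \frac{2112011}{102} \approx -20706.0$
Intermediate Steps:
$X = \frac{1}{102}$ ($X = 1 \cdot \frac{1}{102} = \frac{1}{102} \approx 0.0098039$)
$c{\left(y,q \right)} = \frac{1}{102}$
$c{\left(-96,L \right)} - 20706 = \frac{1}{102} - 20706 = - \frac{2112011}{102}$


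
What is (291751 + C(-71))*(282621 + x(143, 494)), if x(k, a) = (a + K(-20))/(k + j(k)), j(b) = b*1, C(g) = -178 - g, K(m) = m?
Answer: 11786803925760/143 ≈ 8.2425e+10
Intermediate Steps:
j(b) = b
x(k, a) = (-20 + a)/(2*k) (x(k, a) = (a - 20)/(k + k) = (-20 + a)/((2*k)) = (-20 + a)*(1/(2*k)) = (-20 + a)/(2*k))
(291751 + C(-71))*(282621 + x(143, 494)) = (291751 + (-178 - 1*(-71)))*(282621 + (½)*(-20 + 494)/143) = (291751 + (-178 + 71))*(282621 + (½)*(1/143)*474) = (291751 - 107)*(282621 + 237/143) = 291644*(40415040/143) = 11786803925760/143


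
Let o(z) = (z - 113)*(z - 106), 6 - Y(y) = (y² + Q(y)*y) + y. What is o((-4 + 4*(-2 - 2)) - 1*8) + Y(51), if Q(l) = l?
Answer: 13647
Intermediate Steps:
Y(y) = 6 - y - 2*y² (Y(y) = 6 - ((y² + y*y) + y) = 6 - ((y² + y²) + y) = 6 - (2*y² + y) = 6 - (y + 2*y²) = 6 + (-y - 2*y²) = 6 - y - 2*y²)
o(z) = (-113 + z)*(-106 + z)
o((-4 + 4*(-2 - 2)) - 1*8) + Y(51) = (11978 + ((-4 + 4*(-2 - 2)) - 1*8)² - 219*((-4 + 4*(-2 - 2)) - 1*8)) + (6 - 1*51 - 2*51²) = (11978 + ((-4 + 4*(-4)) - 8)² - 219*((-4 + 4*(-4)) - 8)) + (6 - 51 - 2*2601) = (11978 + ((-4 - 16) - 8)² - 219*((-4 - 16) - 8)) + (6 - 51 - 5202) = (11978 + (-20 - 8)² - 219*(-20 - 8)) - 5247 = (11978 + (-28)² - 219*(-28)) - 5247 = (11978 + 784 + 6132) - 5247 = 18894 - 5247 = 13647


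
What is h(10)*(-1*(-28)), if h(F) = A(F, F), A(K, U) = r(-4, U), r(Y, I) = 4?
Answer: 112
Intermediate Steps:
A(K, U) = 4
h(F) = 4
h(10)*(-1*(-28)) = 4*(-1*(-28)) = 4*28 = 112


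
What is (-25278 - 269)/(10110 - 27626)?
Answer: 25547/17516 ≈ 1.4585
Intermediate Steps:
(-25278 - 269)/(10110 - 27626) = -25547/(-17516) = -25547*(-1/17516) = 25547/17516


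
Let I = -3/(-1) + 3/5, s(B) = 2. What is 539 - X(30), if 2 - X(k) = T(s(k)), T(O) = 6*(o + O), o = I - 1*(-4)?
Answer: 2973/5 ≈ 594.60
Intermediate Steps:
I = 18/5 (I = -3*(-1) + 3*(1/5) = 3 + 3/5 = 18/5 ≈ 3.6000)
o = 38/5 (o = 18/5 - 1*(-4) = 18/5 + 4 = 38/5 ≈ 7.6000)
T(O) = 228/5 + 6*O (T(O) = 6*(38/5 + O) = 228/5 + 6*O)
X(k) = -278/5 (X(k) = 2 - (228/5 + 6*2) = 2 - (228/5 + 12) = 2 - 1*288/5 = 2 - 288/5 = -278/5)
539 - X(30) = 539 - 1*(-278/5) = 539 + 278/5 = 2973/5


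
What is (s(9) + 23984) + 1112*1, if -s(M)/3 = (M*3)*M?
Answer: 24367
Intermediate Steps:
s(M) = -9*M**2 (s(M) = -3*M*3*M = -3*3*M*M = -9*M**2)
(s(9) + 23984) + 1112*1 = (-9*9**2 + 23984) + 1112*1 = (-9*81 + 23984) + 1112 = (-729 + 23984) + 1112 = 23255 + 1112 = 24367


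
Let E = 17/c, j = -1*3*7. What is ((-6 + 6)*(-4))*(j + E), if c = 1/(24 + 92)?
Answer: 0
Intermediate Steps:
c = 1/116 ≈ 0.0086207
j = -21 (j = -3*7 = -21)
E = 1972 (E = 17/(1/116) = 17*116 = 1972)
((-6 + 6)*(-4))*(j + E) = ((-6 + 6)*(-4))*(-21 + 1972) = (0*(-4))*1951 = 0*1951 = 0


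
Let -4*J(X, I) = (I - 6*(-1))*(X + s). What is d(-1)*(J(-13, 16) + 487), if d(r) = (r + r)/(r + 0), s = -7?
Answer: 1194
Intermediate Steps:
d(r) = 2 (d(r) = (2*r)/r = 2)
J(X, I) = -(-7 + X)*(6 + I)/4 (J(X, I) = -(I - 6*(-1))*(X - 7)/4 = -(I + 6)*(-7 + X)/4 = -(6 + I)*(-7 + X)/4 = -(-7 + X)*(6 + I)/4)
d(-1)*(J(-13, 16) + 487) = 2*((21/2 - 3/2*(-13) + (7/4)*16 - ¼*16*(-13)) + 487) = 2*((21/2 + 39/2 + 28 + 52) + 487) = 2*(110 + 487) = 2*597 = 1194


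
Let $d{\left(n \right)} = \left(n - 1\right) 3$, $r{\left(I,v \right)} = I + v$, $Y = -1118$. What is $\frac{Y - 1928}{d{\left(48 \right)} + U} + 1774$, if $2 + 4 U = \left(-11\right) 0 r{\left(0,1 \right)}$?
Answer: $\frac{492402}{281} \approx 1752.3$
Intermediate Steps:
$d{\left(n \right)} = -3 + 3 n$ ($d{\left(n \right)} = \left(-1 + n\right) 3 = -3 + 3 n$)
$U = - \frac{1}{2}$ ($U = - \frac{1}{2} + \frac{\left(-11\right) 0 \left(0 + 1\right)}{4} = - \frac{1}{2} + \frac{0 \cdot 1}{4} = - \frac{1}{2} + \frac{1}{4} \cdot 0 = - \frac{1}{2} + 0 = - \frac{1}{2} \approx -0.5$)
$\frac{Y - 1928}{d{\left(48 \right)} + U} + 1774 = \frac{-1118 - 1928}{\left(-3 + 3 \cdot 48\right) - \frac{1}{2}} + 1774 = - \frac{3046}{\left(-3 + 144\right) - \frac{1}{2}} + 1774 = - \frac{3046}{141 - \frac{1}{2}} + 1774 = - \frac{3046}{\frac{281}{2}} + 1774 = \left(-3046\right) \frac{2}{281} + 1774 = - \frac{6092}{281} + 1774 = \frac{492402}{281}$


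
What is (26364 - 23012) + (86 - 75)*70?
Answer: 4122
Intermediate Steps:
(26364 - 23012) + (86 - 75)*70 = 3352 + 11*70 = 3352 + 770 = 4122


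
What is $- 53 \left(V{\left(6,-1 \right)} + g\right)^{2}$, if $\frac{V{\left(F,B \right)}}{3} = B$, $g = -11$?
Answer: $-10388$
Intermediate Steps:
$V{\left(F,B \right)} = 3 B$
$- 53 \left(V{\left(6,-1 \right)} + g\right)^{2} = - 53 \left(3 \left(-1\right) - 11\right)^{2} = - 53 \left(-3 - 11\right)^{2} = - 53 \left(-14\right)^{2} = \left(-53\right) 196 = -10388$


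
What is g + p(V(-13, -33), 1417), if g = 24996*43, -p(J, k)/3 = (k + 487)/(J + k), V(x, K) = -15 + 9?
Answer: 89210388/83 ≈ 1.0748e+6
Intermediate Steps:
V(x, K) = -6
p(J, k) = -3*(487 + k)/(J + k) (p(J, k) = -3*(k + 487)/(J + k) = -3*(487 + k)/(J + k))
g = 1074828
g + p(V(-13, -33), 1417) = 1074828 + 3*(-487 - 1*1417)/(-6 + 1417) = 1074828 + 3*(-487 - 1417)/1411 = 1074828 + 3*(1/1411)*(-1904) = 1074828 - 336/83 = 89210388/83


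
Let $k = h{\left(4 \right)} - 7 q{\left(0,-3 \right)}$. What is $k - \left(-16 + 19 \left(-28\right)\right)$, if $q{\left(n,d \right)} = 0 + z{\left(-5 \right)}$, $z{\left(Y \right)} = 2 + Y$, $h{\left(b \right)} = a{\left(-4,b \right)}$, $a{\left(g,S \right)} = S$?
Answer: $573$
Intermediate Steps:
$h{\left(b \right)} = b$
$q{\left(n,d \right)} = -3$ ($q{\left(n,d \right)} = 0 + \left(2 - 5\right) = 0 - 3 = -3$)
$k = 25$ ($k = 4 - -21 = 4 + 21 = 25$)
$k - \left(-16 + 19 \left(-28\right)\right) = 25 - \left(-16 + 19 \left(-28\right)\right) = 25 - \left(-16 - 532\right) = 25 - -548 = 25 + 548 = 573$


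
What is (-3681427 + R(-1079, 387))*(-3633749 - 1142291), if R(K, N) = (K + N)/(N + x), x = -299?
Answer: 193409481827340/11 ≈ 1.7583e+13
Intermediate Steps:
R(K, N) = (K + N)/(-299 + N) (R(K, N) = (K + N)/(N - 299) = (K + N)/(-299 + N))
(-3681427 + R(-1079, 387))*(-3633749 - 1142291) = (-3681427 + (-1079 + 387)/(-299 + 387))*(-3633749 - 1142291) = (-3681427 - 692/88)*(-4776040) = (-3681427 + (1/88)*(-692))*(-4776040) = (-3681427 - 173/22)*(-4776040) = -80991567/22*(-4776040) = 193409481827340/11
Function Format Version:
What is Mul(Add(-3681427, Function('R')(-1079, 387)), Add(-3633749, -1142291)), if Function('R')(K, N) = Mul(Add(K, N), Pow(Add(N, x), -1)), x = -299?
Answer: Rational(193409481827340, 11) ≈ 1.7583e+13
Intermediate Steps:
Function('R')(K, N) = Mul(Pow(Add(-299, N), -1), Add(K, N)) (Function('R')(K, N) = Mul(Add(K, N), Pow(Add(N, -299), -1)) = Mul(Add(K, N), Pow(Add(-299, N), -1)) = Mul(Pow(Add(-299, N), -1), Add(K, N)))
Mul(Add(-3681427, Function('R')(-1079, 387)), Add(-3633749, -1142291)) = Mul(Add(-3681427, Mul(Pow(Add(-299, 387), -1), Add(-1079, 387))), Add(-3633749, -1142291)) = Mul(Add(-3681427, Mul(Pow(88, -1), -692)), -4776040) = Mul(Add(-3681427, Mul(Rational(1, 88), -692)), -4776040) = Mul(Add(-3681427, Rational(-173, 22)), -4776040) = Mul(Rational(-80991567, 22), -4776040) = Rational(193409481827340, 11)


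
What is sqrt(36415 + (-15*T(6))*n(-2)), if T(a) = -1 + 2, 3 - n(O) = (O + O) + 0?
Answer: sqrt(36310) ≈ 190.55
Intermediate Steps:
n(O) = 3 - 2*O (n(O) = 3 - ((O + O) + 0) = 3 - (2*O + 0) = 3 - 2*O)
T(a) = 1
sqrt(36415 + (-15*T(6))*n(-2)) = sqrt(36415 + (-15*1)*(3 - 2*(-2))) = sqrt(36415 - 15*(3 + 4)) = sqrt(36415 - 15*7) = sqrt(36415 - 105) = sqrt(36310)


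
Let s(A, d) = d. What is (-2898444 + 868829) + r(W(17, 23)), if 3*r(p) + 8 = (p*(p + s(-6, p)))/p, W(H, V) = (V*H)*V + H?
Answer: -2023611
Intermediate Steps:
W(H, V) = H + H*V² (W(H, V) = (H*V)*V + H = H*V² + H = H + H*V²)
r(p) = -8/3 + 2*p/3 (r(p) = -8/3 + ((p*(p + p))/p)/3 = -8/3 + ((p*(2*p))/p)/3 = -8/3 + ((2*p²)/p)/3 = -8/3 + (2*p)/3 = -8/3 + 2*p/3)
(-2898444 + 868829) + r(W(17, 23)) = (-2898444 + 868829) + (-8/3 + 2*(17*(1 + 23²))/3) = -2029615 + (-8/3 + 2*(17*(1 + 529))/3) = -2029615 + (-8/3 + 2*(17*530)/3) = -2029615 + (-8/3 + (⅔)*9010) = -2029615 + (-8/3 + 18020/3) = -2029615 + 6004 = -2023611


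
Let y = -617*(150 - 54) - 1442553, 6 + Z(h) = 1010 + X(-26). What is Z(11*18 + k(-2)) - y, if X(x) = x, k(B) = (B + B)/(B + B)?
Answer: 1502763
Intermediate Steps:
k(B) = 1 (k(B) = (2*B)/((2*B)) = (2*B)*(1/(2*B)) = 1)
Z(h) = 978 (Z(h) = -6 + (1010 - 26) = -6 + 984 = 978)
y = -1501785 (y = -617*96 - 1442553 = -59232 - 1442553 = -1501785)
Z(11*18 + k(-2)) - y = 978 - 1*(-1501785) = 978 + 1501785 = 1502763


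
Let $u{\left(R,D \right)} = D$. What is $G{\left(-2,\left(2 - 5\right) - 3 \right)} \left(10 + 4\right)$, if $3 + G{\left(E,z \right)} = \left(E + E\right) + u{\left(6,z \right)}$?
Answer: $-182$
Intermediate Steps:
$G{\left(E,z \right)} = -3 + z + 2 E$ ($G{\left(E,z \right)} = -3 + \left(\left(E + E\right) + z\right) = -3 + \left(2 E + z\right) = -3 + \left(z + 2 E\right) = -3 + z + 2 E$)
$G{\left(-2,\left(2 - 5\right) - 3 \right)} \left(10 + 4\right) = \left(-3 + \left(\left(2 - 5\right) - 3\right) + 2 \left(-2\right)\right) \left(10 + 4\right) = \left(-3 + \left(\left(2 - 5\right) - 3\right) - 4\right) 14 = \left(-3 - 6 - 4\right) 14 = \left(-13\right) 14 = -182$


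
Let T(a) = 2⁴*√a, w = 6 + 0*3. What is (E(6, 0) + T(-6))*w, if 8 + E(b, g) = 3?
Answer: -30 + 96*I*√6 ≈ -30.0 + 235.15*I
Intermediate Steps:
E(b, g) = -5 (E(b, g) = -8 + 3 = -5)
w = 6 (w = 6 + 0 = 6)
T(a) = 16*√a
(E(6, 0) + T(-6))*w = (-5 + 16*√(-6))*6 = (-5 + 16*(I*√6))*6 = (-5 + 16*I*√6)*6 = -30 + 96*I*√6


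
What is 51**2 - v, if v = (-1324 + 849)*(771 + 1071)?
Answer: 877551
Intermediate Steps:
v = -874950 (v = -475*1842 = -874950)
51**2 - v = 51**2 - 1*(-874950) = 2601 + 874950 = 877551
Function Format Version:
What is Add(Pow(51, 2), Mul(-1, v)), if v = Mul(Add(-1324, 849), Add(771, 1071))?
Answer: 877551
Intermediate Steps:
v = -874950 (v = Mul(-475, 1842) = -874950)
Add(Pow(51, 2), Mul(-1, v)) = Add(Pow(51, 2), Mul(-1, -874950)) = Add(2601, 874950) = 877551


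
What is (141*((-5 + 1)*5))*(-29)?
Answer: 81780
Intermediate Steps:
(141*((-5 + 1)*5))*(-29) = (141*(-4*5))*(-29) = (141*(-20))*(-29) = -2820*(-29) = 81780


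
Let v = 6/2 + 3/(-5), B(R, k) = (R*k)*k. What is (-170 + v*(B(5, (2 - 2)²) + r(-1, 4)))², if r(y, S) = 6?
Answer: 605284/25 ≈ 24211.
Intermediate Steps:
B(R, k) = R*k²
v = 12/5 (v = 6*(½) + 3*(-⅕) = 3 - ⅗ = 12/5 ≈ 2.4000)
(-170 + v*(B(5, (2 - 2)²) + r(-1, 4)))² = (-170 + 12*(5*((2 - 2)²)² + 6)/5)² = (-170 + 12*(5*(0²)² + 6)/5)² = (-170 + 12*(5*0² + 6)/5)² = (-170 + 12*(5*0 + 6)/5)² = (-170 + 12*(0 + 6)/5)² = (-170 + (12/5)*6)² = (-170 + 72/5)² = (-778/5)² = 605284/25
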